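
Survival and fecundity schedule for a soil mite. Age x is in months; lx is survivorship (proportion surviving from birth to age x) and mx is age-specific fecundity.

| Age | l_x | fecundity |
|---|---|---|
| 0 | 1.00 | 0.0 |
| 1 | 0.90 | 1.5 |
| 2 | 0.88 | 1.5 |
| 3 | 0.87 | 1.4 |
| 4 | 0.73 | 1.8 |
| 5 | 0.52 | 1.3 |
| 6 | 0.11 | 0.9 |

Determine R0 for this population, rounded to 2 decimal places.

5.98

lx·mx by age: 0, 1.35, 1.32, 1.218, 1.314, 0.676, 0.099
R0 = Σ lx·mx = 5.977 → 5.98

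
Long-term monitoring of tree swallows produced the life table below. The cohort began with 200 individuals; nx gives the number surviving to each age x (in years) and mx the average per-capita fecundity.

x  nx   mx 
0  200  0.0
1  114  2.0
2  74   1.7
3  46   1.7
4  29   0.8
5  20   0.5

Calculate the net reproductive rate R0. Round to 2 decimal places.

lx = nx/n0 = nx/200: 1, 0.57, 0.37, 0.23, 0.145, 0.1
lx·mx by age: 0, 1.14, 0.629, 0.391, 0.116, 0.05
R0 = Σ lx·mx = 2.326 → 2.33

2.33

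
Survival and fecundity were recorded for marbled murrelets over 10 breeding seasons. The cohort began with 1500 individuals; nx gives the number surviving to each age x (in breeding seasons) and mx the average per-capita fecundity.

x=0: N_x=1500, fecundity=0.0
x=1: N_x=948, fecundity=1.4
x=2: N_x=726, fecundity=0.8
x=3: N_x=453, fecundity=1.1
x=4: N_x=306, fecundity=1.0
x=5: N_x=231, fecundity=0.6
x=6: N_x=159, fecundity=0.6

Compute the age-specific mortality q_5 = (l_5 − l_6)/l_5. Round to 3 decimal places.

lx = nx/n0 = nx/1500: 1, 0.632, 0.484, 0.302, 0.204, 0.154, 0.106
q_5 = (l_5 − l_6) / l_5 = (0.154 − 0.106) / 0.154
     = 0.048 / 0.154 = 0.311688… → 0.312

0.312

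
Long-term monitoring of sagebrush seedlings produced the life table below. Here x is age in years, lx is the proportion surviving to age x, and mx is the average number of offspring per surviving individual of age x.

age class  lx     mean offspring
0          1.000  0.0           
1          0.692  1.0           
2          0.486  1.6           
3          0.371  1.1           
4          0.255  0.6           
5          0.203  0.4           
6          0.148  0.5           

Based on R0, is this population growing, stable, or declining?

R0 = Σ lx·mx = 0 + 0.692 + 0.7776 + 0.4081 + 0.153 + 0.0812 + 0.074 = 2.1859
R0 > 1, so the population is growing.

growing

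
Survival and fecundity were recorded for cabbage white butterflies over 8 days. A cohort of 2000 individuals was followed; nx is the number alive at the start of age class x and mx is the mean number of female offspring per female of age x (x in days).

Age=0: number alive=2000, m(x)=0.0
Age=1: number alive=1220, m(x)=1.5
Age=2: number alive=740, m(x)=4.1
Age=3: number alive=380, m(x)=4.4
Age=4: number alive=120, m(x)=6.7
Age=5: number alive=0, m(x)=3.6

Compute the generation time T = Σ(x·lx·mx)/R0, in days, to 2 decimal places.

lx = nx/n0 = nx/2000: 1, 0.61, 0.37, 0.19, 0.06, 0
lx·mx: 0, 0.915, 1.517, 0.836, 0.402, 0 → R0 = 3.67
x·lx·mx: 0, 0.915, 3.034, 2.508, 1.608, 0 → Σ = 8.065
T = 8.065 / 3.67 = 2.197548… → 2.20

2.20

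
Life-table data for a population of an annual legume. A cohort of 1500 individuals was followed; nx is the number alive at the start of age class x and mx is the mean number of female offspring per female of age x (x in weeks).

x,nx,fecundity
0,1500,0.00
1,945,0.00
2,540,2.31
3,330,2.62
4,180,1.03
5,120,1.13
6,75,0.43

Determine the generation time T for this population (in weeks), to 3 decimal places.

2.718

lx = nx/n0 = nx/1500: 1, 0.63, 0.36, 0.22, 0.12, 0.08, 0.05
lx·mx: 0, 0, 0.8316, 0.5764, 0.1236, 0.0904, 0.0215 → R0 = 1.6435
x·lx·mx: 0, 0, 1.6632, 1.7292, 0.4944, 0.452, 0.129 → Σ = 4.4678
T = 4.4678 / 1.6435 = 2.718467… → 2.718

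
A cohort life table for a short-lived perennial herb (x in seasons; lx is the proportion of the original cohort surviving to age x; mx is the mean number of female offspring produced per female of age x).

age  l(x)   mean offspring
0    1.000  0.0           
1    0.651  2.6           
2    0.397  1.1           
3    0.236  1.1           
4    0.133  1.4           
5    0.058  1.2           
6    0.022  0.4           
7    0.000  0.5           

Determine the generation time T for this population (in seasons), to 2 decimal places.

1.69

lx·mx: 0, 1.6926, 0.4367, 0.2596, 0.1862, 0.0696, 0.0088, 0 → R0 = 2.6535
x·lx·mx: 0, 1.6926, 0.8734, 0.7788, 0.7448, 0.348, 0.0528, 0 → Σ = 4.4904
T = 4.4904 / 2.6535 = 1.692256… → 1.69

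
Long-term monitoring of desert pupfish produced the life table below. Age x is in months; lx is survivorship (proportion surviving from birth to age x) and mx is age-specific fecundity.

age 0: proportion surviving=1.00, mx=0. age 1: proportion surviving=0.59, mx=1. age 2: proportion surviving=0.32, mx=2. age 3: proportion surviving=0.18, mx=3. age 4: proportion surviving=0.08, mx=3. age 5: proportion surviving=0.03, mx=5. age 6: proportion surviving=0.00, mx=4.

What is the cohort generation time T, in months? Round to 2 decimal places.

2.41

lx·mx: 0, 0.59, 0.64, 0.54, 0.24, 0.15, 0 → R0 = 2.16
x·lx·mx: 0, 0.59, 1.28, 1.62, 0.96, 0.75, 0 → Σ = 5.2
T = 5.2 / 2.16 = 2.407407… → 2.41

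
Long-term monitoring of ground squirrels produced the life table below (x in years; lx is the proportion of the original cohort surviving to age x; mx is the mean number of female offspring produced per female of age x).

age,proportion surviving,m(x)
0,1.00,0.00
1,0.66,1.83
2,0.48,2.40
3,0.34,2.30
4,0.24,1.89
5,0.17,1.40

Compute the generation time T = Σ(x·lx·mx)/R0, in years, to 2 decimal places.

lx·mx: 0, 1.2078, 1.152, 0.782, 0.4536, 0.238 → R0 = 3.8334
x·lx·mx: 0, 1.2078, 2.304, 2.346, 1.8144, 1.19 → Σ = 8.8622
T = 8.8622 / 3.8334 = 2.311838… → 2.31

2.31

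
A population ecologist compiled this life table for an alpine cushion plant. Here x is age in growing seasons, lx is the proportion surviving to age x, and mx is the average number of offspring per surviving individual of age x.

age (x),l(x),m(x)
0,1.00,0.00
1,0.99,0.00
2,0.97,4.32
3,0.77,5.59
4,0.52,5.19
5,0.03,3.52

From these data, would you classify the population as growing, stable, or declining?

R0 = Σ lx·mx = 0 + 0 + 4.1904 + 4.3043 + 2.6988 + 0.1056 = 11.2991
R0 > 1, so the population is growing.

growing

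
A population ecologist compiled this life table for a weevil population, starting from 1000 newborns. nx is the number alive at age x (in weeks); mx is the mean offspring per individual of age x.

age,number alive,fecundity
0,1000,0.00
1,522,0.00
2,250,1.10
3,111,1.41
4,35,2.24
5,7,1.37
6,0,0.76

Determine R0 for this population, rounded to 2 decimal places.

0.52

lx = nx/n0 = nx/1000: 1, 0.522, 0.25, 0.111, 0.035, 0.007, 0
lx·mx by age: 0, 0, 0.275, 0.15651, 0.0784, 0.00959, 0
R0 = Σ lx·mx = 0.5195 → 0.52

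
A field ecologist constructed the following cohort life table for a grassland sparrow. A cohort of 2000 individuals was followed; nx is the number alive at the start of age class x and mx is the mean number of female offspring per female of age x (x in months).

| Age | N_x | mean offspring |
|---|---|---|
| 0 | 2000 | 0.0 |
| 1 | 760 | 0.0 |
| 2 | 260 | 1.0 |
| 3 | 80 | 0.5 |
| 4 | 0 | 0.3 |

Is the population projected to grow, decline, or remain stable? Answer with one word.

declining

lx = nx/n0 = nx/2000: 1, 0.38, 0.13, 0.04, 0
R0 = Σ lx·mx = 0 + 0 + 0.13 + 0.02 + 0 = 0.15
R0 < 1, so the population is declining.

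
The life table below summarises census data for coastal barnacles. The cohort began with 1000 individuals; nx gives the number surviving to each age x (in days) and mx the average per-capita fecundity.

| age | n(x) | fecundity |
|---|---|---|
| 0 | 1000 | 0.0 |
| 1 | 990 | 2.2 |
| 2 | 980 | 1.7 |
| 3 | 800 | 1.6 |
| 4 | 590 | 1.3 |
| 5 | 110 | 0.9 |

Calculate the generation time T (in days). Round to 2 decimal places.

2.16

lx = nx/n0 = nx/1000: 1, 0.99, 0.98, 0.8, 0.59, 0.11
lx·mx: 0, 2.178, 1.666, 1.28, 0.767, 0.099 → R0 = 5.99
x·lx·mx: 0, 2.178, 3.332, 3.84, 3.068, 0.495 → Σ = 12.913
T = 12.913 / 5.99 = 2.15576… → 2.16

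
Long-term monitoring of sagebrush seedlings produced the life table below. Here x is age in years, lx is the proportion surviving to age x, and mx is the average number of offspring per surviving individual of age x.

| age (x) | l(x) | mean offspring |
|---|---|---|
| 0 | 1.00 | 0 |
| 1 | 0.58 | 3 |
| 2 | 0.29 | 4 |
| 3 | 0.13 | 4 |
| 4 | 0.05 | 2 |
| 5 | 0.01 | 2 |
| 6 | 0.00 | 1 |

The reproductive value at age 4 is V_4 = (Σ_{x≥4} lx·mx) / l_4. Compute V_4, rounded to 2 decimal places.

lx·mx for x ≥ 4: 0.1, 0.02, 0 → sum = 0.12
V_4 = 0.12 / l_4 = 0.12 / 0.05 = 2.4 → 2.40

2.40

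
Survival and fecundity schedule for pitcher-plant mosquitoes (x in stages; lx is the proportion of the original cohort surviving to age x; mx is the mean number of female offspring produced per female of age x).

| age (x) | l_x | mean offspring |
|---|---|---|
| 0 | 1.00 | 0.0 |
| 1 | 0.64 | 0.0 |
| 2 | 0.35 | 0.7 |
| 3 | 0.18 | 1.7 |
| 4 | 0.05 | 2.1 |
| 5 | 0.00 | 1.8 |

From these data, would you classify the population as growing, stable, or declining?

declining

R0 = Σ lx·mx = 0 + 0 + 0.245 + 0.306 + 0.105 + 0 = 0.656
R0 < 1, so the population is declining.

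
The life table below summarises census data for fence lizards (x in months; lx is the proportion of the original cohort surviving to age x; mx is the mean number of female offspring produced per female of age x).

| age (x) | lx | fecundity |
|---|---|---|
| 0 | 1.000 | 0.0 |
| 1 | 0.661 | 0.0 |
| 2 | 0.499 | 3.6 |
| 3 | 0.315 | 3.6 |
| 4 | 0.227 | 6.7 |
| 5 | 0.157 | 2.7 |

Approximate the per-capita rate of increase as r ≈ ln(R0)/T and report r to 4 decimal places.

R0 = Σ lx·mx = 0 + 0 + 1.7964 + 1.134 + 1.5209 + 0.4239 = 4.8752
Σ x·lx·mx = 15.1979; T = 15.1979/4.8752 = 3.11739…
r ≈ ln(R0)/T = ln(4.8752)/3.11739… = 0.508169… → 0.5082

0.5082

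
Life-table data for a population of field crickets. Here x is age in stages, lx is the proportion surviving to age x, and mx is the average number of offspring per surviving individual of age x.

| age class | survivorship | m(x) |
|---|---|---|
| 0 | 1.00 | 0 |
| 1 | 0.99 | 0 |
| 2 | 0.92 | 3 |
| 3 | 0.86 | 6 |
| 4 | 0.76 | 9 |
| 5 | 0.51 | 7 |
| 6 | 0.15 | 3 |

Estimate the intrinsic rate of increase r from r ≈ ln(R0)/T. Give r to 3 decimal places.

0.799

R0 = Σ lx·mx = 0 + 0 + 2.76 + 5.16 + 6.84 + 3.57 + 0.45 = 18.78
Σ x·lx·mx = 68.91; T = 68.91/18.78 = 3.66933…
r ≈ ln(R0)/T = ln(18.78)/3.66933… = 0.79927… → 0.799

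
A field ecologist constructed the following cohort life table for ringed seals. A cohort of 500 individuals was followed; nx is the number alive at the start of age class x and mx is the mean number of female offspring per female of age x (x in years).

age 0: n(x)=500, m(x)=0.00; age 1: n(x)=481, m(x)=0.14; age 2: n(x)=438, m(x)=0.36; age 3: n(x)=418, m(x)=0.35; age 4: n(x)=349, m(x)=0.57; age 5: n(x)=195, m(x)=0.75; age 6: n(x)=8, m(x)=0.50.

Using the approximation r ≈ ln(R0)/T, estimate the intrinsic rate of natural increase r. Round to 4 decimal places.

0.1109

lx = nx/n0 = nx/500: 1, 0.962, 0.876, 0.836, 0.698, 0.39, 0.016
R0 = Σ lx·mx = 0 + 0.13468 + 0.31536 + 0.2926 + 0.39786 + 0.2925 + 0.008 = 1.441
Σ x·lx·mx = 4.74514; T = 4.74514/1.441 = 3.29295…
r ≈ ln(R0)/T = ln(1.441)/3.29295… = 0.110945… → 0.1109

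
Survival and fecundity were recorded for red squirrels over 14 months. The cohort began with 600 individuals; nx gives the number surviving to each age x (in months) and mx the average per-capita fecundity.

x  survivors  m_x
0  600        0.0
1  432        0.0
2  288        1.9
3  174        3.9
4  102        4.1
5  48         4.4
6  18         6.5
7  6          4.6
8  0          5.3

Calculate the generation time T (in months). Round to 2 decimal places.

lx = nx/n0 = nx/600: 1, 0.72, 0.48, 0.29, 0.17, 0.08, 0.03, 0.01, 0
lx·mx: 0, 0, 0.912, 1.131, 0.697, 0.352, 0.195, 0.046, 0 → R0 = 3.333
x·lx·mx: 0, 0, 1.824, 3.393, 2.788, 1.76, 1.17, 0.322, 0 → Σ = 11.257
T = 11.257 / 3.333 = 3.377438… → 3.38

3.38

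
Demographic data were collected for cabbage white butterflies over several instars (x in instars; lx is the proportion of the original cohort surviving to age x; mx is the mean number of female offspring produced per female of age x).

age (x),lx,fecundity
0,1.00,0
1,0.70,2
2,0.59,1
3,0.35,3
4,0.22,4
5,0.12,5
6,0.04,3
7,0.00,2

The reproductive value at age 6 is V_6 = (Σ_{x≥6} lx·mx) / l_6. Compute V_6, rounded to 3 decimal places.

lx·mx for x ≥ 6: 0.12, 0 → sum = 0.12
V_6 = 0.12 / l_6 = 0.12 / 0.04 = 3 → 3.000

3.000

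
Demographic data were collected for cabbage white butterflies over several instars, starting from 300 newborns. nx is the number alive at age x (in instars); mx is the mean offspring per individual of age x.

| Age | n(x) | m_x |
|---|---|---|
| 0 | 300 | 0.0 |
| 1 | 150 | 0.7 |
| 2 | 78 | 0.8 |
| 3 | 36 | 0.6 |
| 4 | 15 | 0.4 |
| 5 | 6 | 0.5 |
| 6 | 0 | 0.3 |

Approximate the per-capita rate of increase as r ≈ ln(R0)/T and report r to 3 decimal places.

-0.247

lx = nx/n0 = nx/300: 1, 0.5, 0.26, 0.12, 0.05, 0.02, 0
R0 = Σ lx·mx = 0 + 0.35 + 0.208 + 0.072 + 0.02 + 0.01 + 0 = 0.66
Σ x·lx·mx = 1.112; T = 1.112/0.66 = 1.68485…
r ≈ ln(R0)/T = ln(0.66)/1.68485… = -0.24662… → -0.247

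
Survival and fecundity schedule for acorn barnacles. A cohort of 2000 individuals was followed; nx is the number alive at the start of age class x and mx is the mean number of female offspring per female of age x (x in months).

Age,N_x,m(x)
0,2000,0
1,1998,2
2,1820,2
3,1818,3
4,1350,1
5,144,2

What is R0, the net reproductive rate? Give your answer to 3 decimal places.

7.364

lx = nx/n0 = nx/2000: 1, 0.999, 0.91, 0.909, 0.675, 0.072
lx·mx by age: 0, 1.998, 1.82, 2.727, 0.675, 0.144
R0 = Σ lx·mx = 7.364 → 7.364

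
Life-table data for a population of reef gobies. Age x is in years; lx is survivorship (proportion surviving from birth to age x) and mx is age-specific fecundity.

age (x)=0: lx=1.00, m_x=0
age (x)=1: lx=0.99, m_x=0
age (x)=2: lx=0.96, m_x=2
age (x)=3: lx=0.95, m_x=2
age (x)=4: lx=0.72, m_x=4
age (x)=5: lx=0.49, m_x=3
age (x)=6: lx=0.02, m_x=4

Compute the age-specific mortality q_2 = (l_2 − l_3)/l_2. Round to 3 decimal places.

q_2 = (l_2 − l_3) / l_2 = (0.96 − 0.95) / 0.96
     = 0.01 / 0.96 = 0.010417… → 0.010

0.010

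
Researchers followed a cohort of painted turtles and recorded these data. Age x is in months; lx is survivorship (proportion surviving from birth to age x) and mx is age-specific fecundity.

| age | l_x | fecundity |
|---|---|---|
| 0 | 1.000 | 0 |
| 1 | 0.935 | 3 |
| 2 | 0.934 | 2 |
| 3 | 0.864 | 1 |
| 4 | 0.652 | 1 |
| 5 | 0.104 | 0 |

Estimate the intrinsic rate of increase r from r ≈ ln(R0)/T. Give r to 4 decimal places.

0.9608

R0 = Σ lx·mx = 0 + 2.805 + 1.868 + 0.864 + 0.652 + 0 = 6.189
Σ x·lx·mx = 11.741; T = 11.741/6.189 = 1.89708…
r ≈ ln(R0)/T = ln(6.189)/1.89708… = 0.960833… → 0.9608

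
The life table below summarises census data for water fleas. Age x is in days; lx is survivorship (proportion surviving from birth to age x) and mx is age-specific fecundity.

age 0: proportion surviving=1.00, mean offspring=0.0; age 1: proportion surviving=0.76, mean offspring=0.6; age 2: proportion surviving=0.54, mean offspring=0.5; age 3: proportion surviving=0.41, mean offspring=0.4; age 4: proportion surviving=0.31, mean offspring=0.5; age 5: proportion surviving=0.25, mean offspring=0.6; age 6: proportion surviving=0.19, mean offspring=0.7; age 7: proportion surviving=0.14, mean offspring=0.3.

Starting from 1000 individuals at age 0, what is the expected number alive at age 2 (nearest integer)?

Expected survivors = N0 · l_2 = 1000 × 0.54 = 540 → 540

540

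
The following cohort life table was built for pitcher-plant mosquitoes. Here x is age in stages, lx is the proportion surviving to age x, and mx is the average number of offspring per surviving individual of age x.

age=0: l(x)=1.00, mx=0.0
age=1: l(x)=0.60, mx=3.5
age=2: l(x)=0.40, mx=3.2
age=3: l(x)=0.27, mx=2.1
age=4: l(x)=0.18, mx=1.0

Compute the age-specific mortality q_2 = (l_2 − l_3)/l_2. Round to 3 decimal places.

q_2 = (l_2 − l_3) / l_2 = (0.4 − 0.27) / 0.4
     = 0.13 / 0.4 = 0.325 → 0.325

0.325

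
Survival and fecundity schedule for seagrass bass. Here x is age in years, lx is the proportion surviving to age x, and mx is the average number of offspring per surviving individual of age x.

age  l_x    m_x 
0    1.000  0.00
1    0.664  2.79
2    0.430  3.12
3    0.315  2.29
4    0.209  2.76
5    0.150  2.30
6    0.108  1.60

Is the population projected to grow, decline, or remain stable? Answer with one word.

growing

R0 = Σ lx·mx = 0 + 1.85256 + 1.3416 + 0.72135 + 0.57684 + 0.345 + 0.1728 = 5.01015
R0 > 1, so the population is growing.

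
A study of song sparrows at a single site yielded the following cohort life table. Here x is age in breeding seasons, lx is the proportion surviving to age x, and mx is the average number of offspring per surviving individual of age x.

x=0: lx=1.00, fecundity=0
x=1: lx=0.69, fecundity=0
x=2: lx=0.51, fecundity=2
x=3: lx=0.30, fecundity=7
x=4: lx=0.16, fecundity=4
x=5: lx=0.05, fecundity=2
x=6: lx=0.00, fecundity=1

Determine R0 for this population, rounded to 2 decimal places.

lx·mx by age: 0, 0, 1.02, 2.1, 0.64, 0.1, 0
R0 = Σ lx·mx = 3.86 → 3.86

3.86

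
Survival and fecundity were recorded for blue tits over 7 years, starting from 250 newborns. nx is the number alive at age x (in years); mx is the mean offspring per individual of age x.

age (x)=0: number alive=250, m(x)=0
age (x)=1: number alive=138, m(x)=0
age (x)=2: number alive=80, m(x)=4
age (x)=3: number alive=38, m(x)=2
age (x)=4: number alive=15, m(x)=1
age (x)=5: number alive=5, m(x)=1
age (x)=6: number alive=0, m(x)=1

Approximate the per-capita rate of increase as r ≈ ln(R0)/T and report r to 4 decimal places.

0.2223

lx = nx/n0 = nx/250: 1, 0.552, 0.32, 0.152, 0.06, 0.02, 0
R0 = Σ lx·mx = 0 + 0 + 1.28 + 0.304 + 0.06 + 0.02 + 0 = 1.664
Σ x·lx·mx = 3.812; T = 3.812/1.664 = 2.29087…
r ≈ ln(R0)/T = ln(1.664)/2.29087… = 0.222285… → 0.2223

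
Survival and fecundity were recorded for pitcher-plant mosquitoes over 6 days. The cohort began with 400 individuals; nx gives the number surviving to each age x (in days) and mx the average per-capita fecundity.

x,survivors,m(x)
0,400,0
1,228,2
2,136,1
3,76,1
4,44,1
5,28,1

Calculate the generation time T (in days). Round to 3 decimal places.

lx = nx/n0 = nx/400: 1, 0.57, 0.34, 0.19, 0.11, 0.07
lx·mx: 0, 1.14, 0.34, 0.19, 0.11, 0.07 → R0 = 1.85
x·lx·mx: 0, 1.14, 0.68, 0.57, 0.44, 0.35 → Σ = 3.18
T = 3.18 / 1.85 = 1.718919… → 1.719

1.719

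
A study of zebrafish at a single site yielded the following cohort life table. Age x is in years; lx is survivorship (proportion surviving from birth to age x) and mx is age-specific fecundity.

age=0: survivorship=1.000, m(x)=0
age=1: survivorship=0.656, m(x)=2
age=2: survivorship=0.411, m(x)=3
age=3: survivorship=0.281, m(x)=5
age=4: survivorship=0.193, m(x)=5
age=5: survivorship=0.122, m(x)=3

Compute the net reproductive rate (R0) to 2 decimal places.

lx·mx by age: 0, 1.312, 1.233, 1.405, 0.965, 0.366
R0 = Σ lx·mx = 5.281 → 5.28

5.28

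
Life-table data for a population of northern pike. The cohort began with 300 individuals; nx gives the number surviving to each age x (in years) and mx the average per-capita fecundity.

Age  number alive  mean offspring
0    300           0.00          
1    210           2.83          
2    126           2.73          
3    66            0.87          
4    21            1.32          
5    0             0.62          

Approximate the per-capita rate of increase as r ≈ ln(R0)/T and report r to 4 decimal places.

0.8023

lx = nx/n0 = nx/300: 1, 0.7, 0.42, 0.22, 0.07, 0
R0 = Σ lx·mx = 0 + 1.981 + 1.1466 + 0.1914 + 0.0924 + 0 = 3.4114
Σ x·lx·mx = 5.218; T = 5.218/3.4114 = 1.52958…
r ≈ ln(R0)/T = ln(3.4114)/1.52958… = 0.802263… → 0.8023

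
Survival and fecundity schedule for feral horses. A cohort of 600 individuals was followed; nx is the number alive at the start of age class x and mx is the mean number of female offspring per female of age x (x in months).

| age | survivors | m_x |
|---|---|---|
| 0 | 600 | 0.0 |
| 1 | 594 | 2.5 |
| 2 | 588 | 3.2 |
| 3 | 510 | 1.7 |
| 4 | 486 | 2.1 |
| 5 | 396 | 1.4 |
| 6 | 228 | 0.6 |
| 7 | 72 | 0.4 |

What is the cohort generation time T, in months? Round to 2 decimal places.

2.63

lx = nx/n0 = nx/600: 1, 0.99, 0.98, 0.85, 0.81, 0.66, 0.38, 0.12
lx·mx: 0, 2.475, 3.136, 1.445, 1.701, 0.924, 0.228, 0.048 → R0 = 9.957
x·lx·mx: 0, 2.475, 6.272, 4.335, 6.804, 4.62, 1.368, 0.336 → Σ = 26.21
T = 26.21 / 9.957 = 2.632319… → 2.63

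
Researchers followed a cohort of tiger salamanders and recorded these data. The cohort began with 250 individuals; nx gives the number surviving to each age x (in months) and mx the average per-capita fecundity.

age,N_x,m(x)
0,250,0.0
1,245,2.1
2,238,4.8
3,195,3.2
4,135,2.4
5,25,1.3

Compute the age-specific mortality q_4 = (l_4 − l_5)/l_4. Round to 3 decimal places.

0.815

lx = nx/n0 = nx/250: 1, 0.98, 0.952, 0.78, 0.54, 0.1
q_4 = (l_4 − l_5) / l_4 = (0.54 − 0.1) / 0.54
     = 0.44 / 0.54 = 0.814815… → 0.815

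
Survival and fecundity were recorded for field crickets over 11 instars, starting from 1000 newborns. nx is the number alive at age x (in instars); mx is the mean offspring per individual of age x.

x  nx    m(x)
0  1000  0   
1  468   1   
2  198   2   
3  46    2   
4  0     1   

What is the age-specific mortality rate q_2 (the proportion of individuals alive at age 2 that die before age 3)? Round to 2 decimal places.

0.77

lx = nx/n0 = nx/1000: 1, 0.468, 0.198, 0.046, 0
q_2 = (l_2 − l_3) / l_2 = (0.198 − 0.046) / 0.198
     = 0.152 / 0.198 = 0.767677… → 0.77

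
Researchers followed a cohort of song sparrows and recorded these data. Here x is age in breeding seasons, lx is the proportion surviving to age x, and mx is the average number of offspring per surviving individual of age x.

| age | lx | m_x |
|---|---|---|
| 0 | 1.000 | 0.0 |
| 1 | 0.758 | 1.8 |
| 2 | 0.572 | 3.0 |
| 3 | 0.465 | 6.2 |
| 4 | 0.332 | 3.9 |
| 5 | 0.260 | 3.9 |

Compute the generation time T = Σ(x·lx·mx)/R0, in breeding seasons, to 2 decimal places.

2.86

lx·mx: 0, 1.3644, 1.716, 2.883, 1.2948, 1.014 → R0 = 8.2722
x·lx·mx: 0, 1.3644, 3.432, 8.649, 5.1792, 5.07 → Σ = 23.6946
T = 23.6946 / 8.2722 = 2.864365… → 2.86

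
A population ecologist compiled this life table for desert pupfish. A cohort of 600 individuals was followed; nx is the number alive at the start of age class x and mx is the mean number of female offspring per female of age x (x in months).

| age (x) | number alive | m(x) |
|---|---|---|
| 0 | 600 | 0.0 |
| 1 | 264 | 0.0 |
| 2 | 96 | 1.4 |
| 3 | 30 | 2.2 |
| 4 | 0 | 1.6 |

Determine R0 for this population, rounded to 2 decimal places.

lx = nx/n0 = nx/600: 1, 0.44, 0.16, 0.05, 0
lx·mx by age: 0, 0, 0.224, 0.11, 0
R0 = Σ lx·mx = 0.334 → 0.33

0.33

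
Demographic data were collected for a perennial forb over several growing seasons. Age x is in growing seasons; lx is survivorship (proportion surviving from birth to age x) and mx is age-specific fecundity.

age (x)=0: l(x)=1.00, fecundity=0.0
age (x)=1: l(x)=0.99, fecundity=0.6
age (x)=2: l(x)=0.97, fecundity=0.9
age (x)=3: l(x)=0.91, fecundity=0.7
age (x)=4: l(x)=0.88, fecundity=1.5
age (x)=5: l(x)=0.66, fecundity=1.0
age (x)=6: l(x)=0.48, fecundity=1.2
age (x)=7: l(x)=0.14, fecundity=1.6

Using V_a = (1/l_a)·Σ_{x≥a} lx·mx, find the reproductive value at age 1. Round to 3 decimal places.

4.933

lx·mx for x ≥ 1: 0.594, 0.873, 0.637, 1.32, 0.66, 0.576, 0.224 → sum = 4.884
V_1 = 4.884 / l_1 = 4.884 / 0.99 = 4.933333… → 4.933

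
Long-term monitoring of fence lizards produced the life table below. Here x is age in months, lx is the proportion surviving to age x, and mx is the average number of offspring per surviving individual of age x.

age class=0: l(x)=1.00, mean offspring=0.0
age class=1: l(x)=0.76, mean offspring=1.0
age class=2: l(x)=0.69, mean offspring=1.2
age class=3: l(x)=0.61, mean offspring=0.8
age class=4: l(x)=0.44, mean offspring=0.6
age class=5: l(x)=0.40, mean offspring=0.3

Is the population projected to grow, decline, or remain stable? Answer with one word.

growing

R0 = Σ lx·mx = 0 + 0.76 + 0.828 + 0.488 + 0.264 + 0.12 = 2.46
R0 > 1, so the population is growing.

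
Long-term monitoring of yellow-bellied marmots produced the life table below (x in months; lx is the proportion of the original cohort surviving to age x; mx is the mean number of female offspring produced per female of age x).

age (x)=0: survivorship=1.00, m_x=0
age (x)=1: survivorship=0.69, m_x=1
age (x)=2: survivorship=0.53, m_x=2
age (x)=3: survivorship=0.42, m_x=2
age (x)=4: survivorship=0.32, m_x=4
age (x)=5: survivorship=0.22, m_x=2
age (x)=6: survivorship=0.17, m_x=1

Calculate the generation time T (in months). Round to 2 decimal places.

3.05

lx·mx: 0, 0.69, 1.06, 0.84, 1.28, 0.44, 0.17 → R0 = 4.48
x·lx·mx: 0, 0.69, 2.12, 2.52, 5.12, 2.2, 1.02 → Σ = 13.67
T = 13.67 / 4.48 = 3.051339… → 3.05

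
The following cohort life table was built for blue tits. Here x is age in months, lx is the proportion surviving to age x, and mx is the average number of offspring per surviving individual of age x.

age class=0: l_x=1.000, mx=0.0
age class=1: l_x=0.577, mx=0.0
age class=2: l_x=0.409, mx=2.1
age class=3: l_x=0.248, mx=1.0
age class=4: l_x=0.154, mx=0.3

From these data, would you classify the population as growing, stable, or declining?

R0 = Σ lx·mx = 0 + 0 + 0.8589 + 0.248 + 0.0462 = 1.1531
R0 > 1, so the population is growing.

growing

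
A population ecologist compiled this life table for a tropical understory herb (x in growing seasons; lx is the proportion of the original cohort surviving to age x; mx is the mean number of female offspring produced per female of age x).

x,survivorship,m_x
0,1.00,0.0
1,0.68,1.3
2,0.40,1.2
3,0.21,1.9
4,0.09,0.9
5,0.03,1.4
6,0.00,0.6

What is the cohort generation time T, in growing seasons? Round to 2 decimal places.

1.90

lx·mx: 0, 0.884, 0.48, 0.399, 0.081, 0.042, 0 → R0 = 1.886
x·lx·mx: 0, 0.884, 0.96, 1.197, 0.324, 0.21, 0 → Σ = 3.575
T = 3.575 / 1.886 = 1.895546… → 1.90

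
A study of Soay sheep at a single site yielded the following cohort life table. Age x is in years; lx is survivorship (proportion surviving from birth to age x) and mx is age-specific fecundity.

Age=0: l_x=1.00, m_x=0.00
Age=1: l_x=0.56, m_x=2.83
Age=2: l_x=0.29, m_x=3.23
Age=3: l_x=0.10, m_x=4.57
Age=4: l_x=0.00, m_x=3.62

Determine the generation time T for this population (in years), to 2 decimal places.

1.62

lx·mx: 0, 1.5848, 0.9367, 0.457, 0 → R0 = 2.9785
x·lx·mx: 0, 1.5848, 1.8734, 1.371, 0 → Σ = 4.8292
T = 4.8292 / 2.9785 = 1.621353… → 1.62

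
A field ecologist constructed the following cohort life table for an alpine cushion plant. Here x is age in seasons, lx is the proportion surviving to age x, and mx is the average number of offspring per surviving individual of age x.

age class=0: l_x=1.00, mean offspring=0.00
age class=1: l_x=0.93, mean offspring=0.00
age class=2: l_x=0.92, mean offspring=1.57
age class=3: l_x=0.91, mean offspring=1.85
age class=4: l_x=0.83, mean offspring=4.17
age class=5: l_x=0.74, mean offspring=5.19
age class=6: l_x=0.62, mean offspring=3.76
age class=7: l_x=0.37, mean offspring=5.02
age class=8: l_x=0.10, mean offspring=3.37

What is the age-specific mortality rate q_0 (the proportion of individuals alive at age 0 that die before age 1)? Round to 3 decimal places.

0.070

q_0 = (l_0 − l_1) / l_0 = (1 − 0.93) / 1
     = 0.07 / 1 = 0.07 → 0.070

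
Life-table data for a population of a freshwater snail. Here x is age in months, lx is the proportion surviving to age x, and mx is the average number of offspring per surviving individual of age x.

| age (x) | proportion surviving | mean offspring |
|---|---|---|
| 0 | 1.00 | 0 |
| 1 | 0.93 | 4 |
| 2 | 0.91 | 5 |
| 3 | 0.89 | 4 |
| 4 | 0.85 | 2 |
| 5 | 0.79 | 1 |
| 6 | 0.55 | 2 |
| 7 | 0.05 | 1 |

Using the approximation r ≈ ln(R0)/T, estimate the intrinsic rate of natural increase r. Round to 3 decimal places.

R0 = Σ lx·mx = 0 + 3.72 + 4.55 + 3.56 + 1.7 + 0.79 + 1.1 + 0.05 = 15.47
Σ x·lx·mx = 41.2; T = 41.2/15.47 = 2.66322…
r ≈ ln(R0)/T = ln(15.47)/2.66322… = 1.02842… → 1.028

1.028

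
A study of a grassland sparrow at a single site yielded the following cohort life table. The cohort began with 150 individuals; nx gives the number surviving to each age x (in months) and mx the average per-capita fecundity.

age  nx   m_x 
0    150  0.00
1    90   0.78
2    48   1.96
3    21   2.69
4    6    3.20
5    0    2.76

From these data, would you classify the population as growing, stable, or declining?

lx = nx/n0 = nx/150: 1, 0.6, 0.32, 0.14, 0.04, 0
R0 = Σ lx·mx = 0 + 0.468 + 0.6272 + 0.3766 + 0.128 + 0 = 1.5998
R0 > 1, so the population is growing.

growing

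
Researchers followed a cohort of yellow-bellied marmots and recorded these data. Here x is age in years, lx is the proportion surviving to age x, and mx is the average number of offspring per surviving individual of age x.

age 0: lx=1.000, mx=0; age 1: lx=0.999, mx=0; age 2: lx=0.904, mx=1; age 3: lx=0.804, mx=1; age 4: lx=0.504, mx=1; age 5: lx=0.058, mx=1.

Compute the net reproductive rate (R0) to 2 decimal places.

lx·mx by age: 0, 0, 0.904, 0.804, 0.504, 0.058
R0 = Σ lx·mx = 2.27 → 2.27

2.27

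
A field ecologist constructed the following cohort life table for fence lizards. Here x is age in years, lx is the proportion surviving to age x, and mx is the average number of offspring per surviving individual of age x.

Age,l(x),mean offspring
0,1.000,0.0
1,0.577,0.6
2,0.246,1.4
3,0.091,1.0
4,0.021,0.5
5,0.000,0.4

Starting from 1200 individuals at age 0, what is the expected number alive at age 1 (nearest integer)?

692

Expected survivors = N0 · l_1 = 1200 × 0.577 = 692.4 → 692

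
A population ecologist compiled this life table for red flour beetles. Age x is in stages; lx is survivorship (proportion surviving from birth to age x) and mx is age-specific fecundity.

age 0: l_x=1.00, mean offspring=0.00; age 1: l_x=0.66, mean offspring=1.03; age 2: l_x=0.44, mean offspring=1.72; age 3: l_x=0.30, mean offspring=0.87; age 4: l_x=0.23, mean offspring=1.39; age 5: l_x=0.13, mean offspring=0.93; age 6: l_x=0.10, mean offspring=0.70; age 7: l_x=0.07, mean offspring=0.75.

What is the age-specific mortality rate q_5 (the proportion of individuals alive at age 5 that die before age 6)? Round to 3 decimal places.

q_5 = (l_5 − l_6) / l_5 = (0.13 − 0.1) / 0.13
     = 0.03 / 0.13 = 0.230769… → 0.231

0.231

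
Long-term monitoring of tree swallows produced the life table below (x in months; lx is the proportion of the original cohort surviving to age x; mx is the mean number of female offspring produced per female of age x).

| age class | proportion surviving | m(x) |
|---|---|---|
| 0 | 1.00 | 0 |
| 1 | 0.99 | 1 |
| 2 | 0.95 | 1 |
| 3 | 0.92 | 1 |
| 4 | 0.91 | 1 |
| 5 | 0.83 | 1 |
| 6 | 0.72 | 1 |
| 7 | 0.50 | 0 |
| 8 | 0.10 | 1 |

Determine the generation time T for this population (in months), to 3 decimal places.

lx·mx: 0, 0.99, 0.95, 0.92, 0.91, 0.83, 0.72, 0, 0.1 → R0 = 5.42
x·lx·mx: 0, 0.99, 1.9, 2.76, 3.64, 4.15, 4.32, 0, 0.8 → Σ = 18.56
T = 18.56 / 5.42 = 3.424354… → 3.424

3.424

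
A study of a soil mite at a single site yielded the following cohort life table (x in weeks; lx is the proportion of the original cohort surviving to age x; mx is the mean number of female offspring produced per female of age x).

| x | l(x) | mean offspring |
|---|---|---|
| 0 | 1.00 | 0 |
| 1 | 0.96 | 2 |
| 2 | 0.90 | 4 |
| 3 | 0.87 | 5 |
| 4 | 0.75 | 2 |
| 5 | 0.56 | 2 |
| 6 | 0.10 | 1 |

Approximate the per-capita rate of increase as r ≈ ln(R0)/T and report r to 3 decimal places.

0.928

R0 = Σ lx·mx = 0 + 1.92 + 3.6 + 4.35 + 1.5 + 1.12 + 0.1 = 12.59
Σ x·lx·mx = 34.37; T = 34.37/12.59 = 2.72994…
r ≈ ln(R0)/T = ln(12.59)/2.72994… = 0.92782… → 0.928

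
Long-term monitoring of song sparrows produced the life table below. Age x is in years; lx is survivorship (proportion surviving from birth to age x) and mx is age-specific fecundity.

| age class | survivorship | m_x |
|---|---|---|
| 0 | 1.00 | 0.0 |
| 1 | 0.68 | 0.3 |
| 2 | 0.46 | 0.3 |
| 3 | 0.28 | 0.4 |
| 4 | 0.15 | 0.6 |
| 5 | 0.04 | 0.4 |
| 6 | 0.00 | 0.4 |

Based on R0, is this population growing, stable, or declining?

declining

R0 = Σ lx·mx = 0 + 0.204 + 0.138 + 0.112 + 0.09 + 0.016 + 0 = 0.56
R0 < 1, so the population is declining.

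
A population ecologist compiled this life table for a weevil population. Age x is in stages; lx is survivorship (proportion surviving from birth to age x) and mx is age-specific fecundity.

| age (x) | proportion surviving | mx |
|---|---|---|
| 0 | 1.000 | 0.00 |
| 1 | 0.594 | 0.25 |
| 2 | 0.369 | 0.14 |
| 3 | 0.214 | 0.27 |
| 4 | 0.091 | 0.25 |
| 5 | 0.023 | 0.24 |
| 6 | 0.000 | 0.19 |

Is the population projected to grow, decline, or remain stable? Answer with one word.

declining

R0 = Σ lx·mx = 0 + 0.1485 + 0.05166 + 0.05778 + 0.02275 + 0.00552 + 0 = 0.28621
R0 < 1, so the population is declining.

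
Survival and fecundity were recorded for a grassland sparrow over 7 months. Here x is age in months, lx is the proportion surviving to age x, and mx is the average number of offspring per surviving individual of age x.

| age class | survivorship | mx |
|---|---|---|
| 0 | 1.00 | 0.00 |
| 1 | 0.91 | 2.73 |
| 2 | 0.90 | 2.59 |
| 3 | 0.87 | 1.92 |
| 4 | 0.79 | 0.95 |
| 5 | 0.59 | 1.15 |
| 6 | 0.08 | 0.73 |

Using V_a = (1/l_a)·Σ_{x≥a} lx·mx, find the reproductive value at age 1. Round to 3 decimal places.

8.762

lx·mx for x ≥ 1: 2.4843, 2.331, 1.6704, 0.7505, 0.6785, 0.0584 → sum = 7.9731
V_1 = 7.9731 / l_1 = 7.9731 / 0.91 = 8.761648… → 8.762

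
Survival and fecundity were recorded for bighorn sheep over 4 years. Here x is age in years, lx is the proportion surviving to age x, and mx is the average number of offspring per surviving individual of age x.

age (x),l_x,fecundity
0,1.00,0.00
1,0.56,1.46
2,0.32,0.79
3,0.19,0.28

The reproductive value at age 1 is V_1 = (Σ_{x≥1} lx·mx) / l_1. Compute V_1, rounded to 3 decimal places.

lx·mx for x ≥ 1: 0.8176, 0.2528, 0.0532 → sum = 1.1236
V_1 = 1.1236 / l_1 = 1.1236 / 0.56 = 2.006429… → 2.006

2.006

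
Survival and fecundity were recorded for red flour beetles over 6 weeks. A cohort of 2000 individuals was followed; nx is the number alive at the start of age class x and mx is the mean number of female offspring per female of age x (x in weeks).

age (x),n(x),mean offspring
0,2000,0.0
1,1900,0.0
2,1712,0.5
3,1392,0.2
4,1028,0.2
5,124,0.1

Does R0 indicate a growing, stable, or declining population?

declining

lx = nx/n0 = nx/2000: 1, 0.95, 0.856, 0.696, 0.514, 0.062
R0 = Σ lx·mx = 0 + 0 + 0.428 + 0.1392 + 0.1028 + 0.0062 = 0.6762
R0 < 1, so the population is declining.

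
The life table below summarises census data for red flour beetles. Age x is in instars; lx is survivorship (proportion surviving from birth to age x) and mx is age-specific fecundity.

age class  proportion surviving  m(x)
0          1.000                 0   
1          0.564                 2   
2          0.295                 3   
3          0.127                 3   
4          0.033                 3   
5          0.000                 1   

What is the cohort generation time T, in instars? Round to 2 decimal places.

lx·mx: 0, 1.128, 0.885, 0.381, 0.099, 0 → R0 = 2.493
x·lx·mx: 0, 1.128, 1.77, 1.143, 0.396, 0 → Σ = 4.437
T = 4.437 / 2.493 = 1.779783… → 1.78

1.78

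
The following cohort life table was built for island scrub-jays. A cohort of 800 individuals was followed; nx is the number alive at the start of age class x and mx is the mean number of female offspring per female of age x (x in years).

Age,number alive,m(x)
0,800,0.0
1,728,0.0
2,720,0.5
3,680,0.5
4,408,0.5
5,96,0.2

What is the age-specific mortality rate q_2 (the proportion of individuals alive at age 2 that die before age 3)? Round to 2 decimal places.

lx = nx/n0 = nx/800: 1, 0.91, 0.9, 0.85, 0.51, 0.12
q_2 = (l_2 − l_3) / l_2 = (0.9 − 0.85) / 0.9
     = 0.05 / 0.9 = 0.055556… → 0.06

0.06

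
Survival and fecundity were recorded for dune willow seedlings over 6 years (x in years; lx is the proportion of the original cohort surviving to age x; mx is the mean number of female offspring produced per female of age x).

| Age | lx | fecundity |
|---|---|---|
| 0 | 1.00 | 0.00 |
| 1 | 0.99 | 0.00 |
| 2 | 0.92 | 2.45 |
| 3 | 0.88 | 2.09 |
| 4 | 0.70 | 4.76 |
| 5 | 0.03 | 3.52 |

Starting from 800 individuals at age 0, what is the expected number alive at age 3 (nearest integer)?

Expected survivors = N0 · l_3 = 800 × 0.88 = 704 → 704

704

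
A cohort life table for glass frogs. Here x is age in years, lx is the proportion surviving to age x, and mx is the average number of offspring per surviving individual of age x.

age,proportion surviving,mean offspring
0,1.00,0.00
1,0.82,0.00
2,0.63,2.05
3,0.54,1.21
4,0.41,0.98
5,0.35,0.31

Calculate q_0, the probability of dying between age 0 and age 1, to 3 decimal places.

q_0 = (l_0 − l_1) / l_0 = (1 − 0.82) / 1
     = 0.18 / 1 = 0.18 → 0.180

0.180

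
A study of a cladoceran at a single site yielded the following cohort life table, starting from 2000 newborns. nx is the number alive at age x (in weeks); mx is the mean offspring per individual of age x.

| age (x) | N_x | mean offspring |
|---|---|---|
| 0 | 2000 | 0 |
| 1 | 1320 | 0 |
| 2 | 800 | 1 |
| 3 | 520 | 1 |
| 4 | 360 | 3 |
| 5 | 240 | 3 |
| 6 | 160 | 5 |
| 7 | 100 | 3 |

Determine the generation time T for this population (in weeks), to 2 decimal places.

lx = nx/n0 = nx/2000: 1, 0.66, 0.4, 0.26, 0.18, 0.12, 0.08, 0.05
lx·mx: 0, 0, 0.4, 0.26, 0.54, 0.36, 0.4, 0.15 → R0 = 2.11
x·lx·mx: 0, 0, 0.8, 0.78, 2.16, 1.8, 2.4, 1.05 → Σ = 8.99
T = 8.99 / 2.11 = 4.260664… → 4.26

4.26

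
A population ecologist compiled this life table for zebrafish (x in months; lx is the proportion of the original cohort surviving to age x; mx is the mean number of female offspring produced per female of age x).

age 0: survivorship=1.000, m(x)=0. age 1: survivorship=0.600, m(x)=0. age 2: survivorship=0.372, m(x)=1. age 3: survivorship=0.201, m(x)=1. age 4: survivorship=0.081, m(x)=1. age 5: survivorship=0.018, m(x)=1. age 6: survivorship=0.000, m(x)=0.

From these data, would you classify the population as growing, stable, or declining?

R0 = Σ lx·mx = 0 + 0 + 0.372 + 0.201 + 0.081 + 0.018 + 0 = 0.672
R0 < 1, so the population is declining.

declining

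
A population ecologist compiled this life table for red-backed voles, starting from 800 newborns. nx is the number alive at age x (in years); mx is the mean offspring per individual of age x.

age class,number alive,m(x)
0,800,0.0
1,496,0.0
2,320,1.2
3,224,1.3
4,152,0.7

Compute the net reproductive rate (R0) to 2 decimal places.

lx = nx/n0 = nx/800: 1, 0.62, 0.4, 0.28, 0.19
lx·mx by age: 0, 0, 0.48, 0.364, 0.133
R0 = Σ lx·mx = 0.977 → 0.98

0.98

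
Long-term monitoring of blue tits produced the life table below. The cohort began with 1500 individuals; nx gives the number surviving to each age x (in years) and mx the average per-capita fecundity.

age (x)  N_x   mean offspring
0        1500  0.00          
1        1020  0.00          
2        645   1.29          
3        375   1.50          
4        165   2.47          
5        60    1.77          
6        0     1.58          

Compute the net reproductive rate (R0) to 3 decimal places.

1.272

lx = nx/n0 = nx/1500: 1, 0.68, 0.43, 0.25, 0.11, 0.04, 0
lx·mx by age: 0, 0, 0.5547, 0.375, 0.2717, 0.0708, 0
R0 = Σ lx·mx = 1.2722 → 1.272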